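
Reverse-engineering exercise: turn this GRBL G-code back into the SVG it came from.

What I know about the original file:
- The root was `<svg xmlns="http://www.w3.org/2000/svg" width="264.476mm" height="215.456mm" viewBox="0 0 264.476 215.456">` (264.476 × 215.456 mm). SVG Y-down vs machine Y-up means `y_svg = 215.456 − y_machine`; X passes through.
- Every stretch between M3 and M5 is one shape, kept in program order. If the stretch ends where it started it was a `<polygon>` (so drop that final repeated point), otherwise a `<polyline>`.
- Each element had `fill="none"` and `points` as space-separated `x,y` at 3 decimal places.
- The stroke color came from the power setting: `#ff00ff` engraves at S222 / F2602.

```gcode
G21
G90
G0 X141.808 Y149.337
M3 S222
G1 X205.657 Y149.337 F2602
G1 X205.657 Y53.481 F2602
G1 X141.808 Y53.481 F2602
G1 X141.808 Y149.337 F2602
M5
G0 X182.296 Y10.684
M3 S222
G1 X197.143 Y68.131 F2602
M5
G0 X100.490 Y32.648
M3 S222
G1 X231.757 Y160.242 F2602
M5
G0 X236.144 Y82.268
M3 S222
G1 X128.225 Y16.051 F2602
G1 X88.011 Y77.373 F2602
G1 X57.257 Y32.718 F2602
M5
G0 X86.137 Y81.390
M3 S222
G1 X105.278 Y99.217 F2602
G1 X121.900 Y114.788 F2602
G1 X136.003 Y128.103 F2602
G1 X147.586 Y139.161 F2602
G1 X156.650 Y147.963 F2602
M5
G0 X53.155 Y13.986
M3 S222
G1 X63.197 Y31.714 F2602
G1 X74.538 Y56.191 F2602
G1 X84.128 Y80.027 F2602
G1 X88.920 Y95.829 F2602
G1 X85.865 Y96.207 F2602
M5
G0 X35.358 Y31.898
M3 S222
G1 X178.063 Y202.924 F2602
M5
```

<svg xmlns="http://www.w3.org/2000/svg" width="264.476mm" height="215.456mm" viewBox="0 0 264.476 215.456">
  <polygon points="141.808,66.119 205.657,66.119 205.657,161.975 141.808,161.975" fill="none" stroke="#ff00ff"/>
  <polyline points="182.296,204.772 197.143,147.325" fill="none" stroke="#ff00ff"/>
  <polyline points="100.490,182.808 231.757,55.214" fill="none" stroke="#ff00ff"/>
  <polyline points="236.144,133.188 128.225,199.405 88.011,138.083 57.257,182.738" fill="none" stroke="#ff00ff"/>
  <polyline points="86.137,134.066 105.278,116.239 121.900,100.668 136.003,87.353 147.586,76.295 156.650,67.493" fill="none" stroke="#ff00ff"/>
  <polyline points="53.155,201.470 63.197,183.742 74.538,159.265 84.128,135.429 88.920,119.627 85.865,119.249" fill="none" stroke="#ff00ff"/>
  <polyline points="35.358,183.558 178.063,12.532" fill="none" stroke="#ff00ff"/>
</svg>

Machine Y-up, SVG Y-down with viewBox height 215.456, so y_svg = 215.456 − y_machine; X carries over. Every run uses S222, so all elements get stroke `#ff00ff` (engrave).

Run 1: The run returns to its start, so emit a `<polygon>` with points (Y-flipped): 141.808,66.119 205.657,66.119 205.657,161.975 141.808,161.975.

Run 2: The run is open, so emit a `<polyline>` with points (Y-flipped): 182.296,204.772 197.143,147.325.

Run 3: The run is open, so emit a `<polyline>` with points (Y-flipped): 100.490,182.808 231.757,55.214.

Run 4: The run is open, so emit a `<polyline>` with points (Y-flipped): 236.144,133.188 128.225,199.405 88.011,138.083 57.257,182.738.

Run 5: The run is open, so emit a `<polyline>` with points (Y-flipped): 86.137,134.066 105.278,116.239 121.900,100.668 136.003,87.353 147.586,76.295 156.650,67.493.

Run 6: The run is open, so emit a `<polyline>` with points (Y-flipped): 53.155,201.470 63.197,183.742 74.538,159.265 84.128,135.429 88.920,119.627 85.865,119.249.

Run 7: The run is open, so emit a `<polyline>` with points (Y-flipped): 35.358,183.558 178.063,12.532.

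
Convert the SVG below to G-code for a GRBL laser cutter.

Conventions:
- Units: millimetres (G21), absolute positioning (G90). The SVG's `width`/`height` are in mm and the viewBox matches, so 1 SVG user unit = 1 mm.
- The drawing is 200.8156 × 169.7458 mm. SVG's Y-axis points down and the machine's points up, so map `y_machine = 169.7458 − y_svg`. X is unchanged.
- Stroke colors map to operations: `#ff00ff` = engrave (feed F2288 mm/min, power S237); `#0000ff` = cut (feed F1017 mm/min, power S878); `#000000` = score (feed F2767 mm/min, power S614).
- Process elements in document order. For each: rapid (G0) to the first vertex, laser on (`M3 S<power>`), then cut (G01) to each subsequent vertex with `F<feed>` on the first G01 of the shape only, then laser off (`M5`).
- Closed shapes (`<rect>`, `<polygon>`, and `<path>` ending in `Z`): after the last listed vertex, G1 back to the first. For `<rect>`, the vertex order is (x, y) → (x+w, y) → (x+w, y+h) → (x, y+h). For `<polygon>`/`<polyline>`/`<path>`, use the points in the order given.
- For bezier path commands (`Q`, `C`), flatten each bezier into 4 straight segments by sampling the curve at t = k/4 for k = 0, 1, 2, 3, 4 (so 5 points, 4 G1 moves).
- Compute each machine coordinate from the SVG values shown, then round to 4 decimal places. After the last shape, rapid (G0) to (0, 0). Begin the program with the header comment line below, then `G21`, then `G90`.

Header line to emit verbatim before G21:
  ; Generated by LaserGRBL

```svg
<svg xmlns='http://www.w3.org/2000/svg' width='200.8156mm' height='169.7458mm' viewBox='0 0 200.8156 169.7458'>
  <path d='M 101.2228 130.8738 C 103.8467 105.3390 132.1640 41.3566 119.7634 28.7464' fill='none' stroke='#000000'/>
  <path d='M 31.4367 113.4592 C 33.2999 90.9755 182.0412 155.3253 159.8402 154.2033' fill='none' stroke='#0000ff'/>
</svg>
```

Since the viewBox matches the mm dimensions, user units are millimetres directly. The only transform is the Y-flip y_m = 169.7458 − y_svg.

Shape 1 is a cubic bezier drawn with `<path>`. Its stroke #000000 means score at S614, F2767. After flipping Y the toolpath is (101.2228,38.8720) → (106.9706,63.8286) → (116.1273,94.7824) → (122.4669,123.3129) → (119.7634,140.9994).

Shape 2 is a cubic bezier drawn with `<path>`. Its stroke #0000ff means cut at S878, F1017. After flipping Y the toolpath is (31.4367,56.2866) → (55.4078,59.2479) → (104.6625,43.9252) → (149.4052,24.5972) → (159.8402,15.5425).

; Generated by LaserGRBL
G21
G90
G0 X101.2228 Y38.8720
M3 S614
G01 X106.9706 Y63.8286 F2767
G01 X116.1273 Y94.7824
G01 X122.4669 Y123.3129
G01 X119.7634 Y140.9994
M5
G0 X31.4367 Y56.2866
M3 S878
G01 X55.4078 Y59.2479 F1017
G01 X104.6625 Y43.9252
G01 X149.4052 Y24.5972
G01 X159.8402 Y15.5425
M5
G0 X0.0000 Y0.0000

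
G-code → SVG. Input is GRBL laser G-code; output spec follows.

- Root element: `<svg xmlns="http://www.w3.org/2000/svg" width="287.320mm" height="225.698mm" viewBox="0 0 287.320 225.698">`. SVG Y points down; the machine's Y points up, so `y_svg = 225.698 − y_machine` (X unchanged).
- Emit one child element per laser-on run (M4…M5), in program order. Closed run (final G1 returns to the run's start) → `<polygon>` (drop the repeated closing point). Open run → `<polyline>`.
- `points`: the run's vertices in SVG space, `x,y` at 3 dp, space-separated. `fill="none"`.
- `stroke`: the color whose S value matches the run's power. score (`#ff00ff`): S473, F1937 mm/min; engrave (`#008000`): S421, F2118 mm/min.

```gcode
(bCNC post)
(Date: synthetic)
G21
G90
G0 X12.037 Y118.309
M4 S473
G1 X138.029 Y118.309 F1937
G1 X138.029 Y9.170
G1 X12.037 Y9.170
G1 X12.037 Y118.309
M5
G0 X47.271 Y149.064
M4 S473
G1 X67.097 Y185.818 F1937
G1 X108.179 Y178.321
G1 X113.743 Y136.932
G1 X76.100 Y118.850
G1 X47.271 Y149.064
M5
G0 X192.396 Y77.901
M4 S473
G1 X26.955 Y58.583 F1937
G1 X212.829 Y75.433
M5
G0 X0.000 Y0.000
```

Machine Y-up, SVG Y-down with viewBox height 225.698, so y_svg = 225.698 − y_machine; X carries over. Every run uses S473, so all elements get stroke `#ff00ff` (score).

Run 1: The run returns to its start, so emit a `<polygon>` with points (Y-flipped): 12.037,107.389 138.029,107.389 138.029,216.528 12.037,216.528.

Run 2: The run returns to its start, so emit a `<polygon>` with points (Y-flipped): 47.271,76.634 67.097,39.880 108.179,47.377 113.743,88.766 76.100,106.848.

Run 3: The run is open, so emit a `<polyline>` with points (Y-flipped): 192.396,147.797 26.955,167.115 212.829,150.265.

<svg xmlns="http://www.w3.org/2000/svg" width="287.320mm" height="225.698mm" viewBox="0 0 287.320 225.698">
  <polygon points="12.037,107.389 138.029,107.389 138.029,216.528 12.037,216.528" fill="none" stroke="#ff00ff"/>
  <polygon points="47.271,76.634 67.097,39.880 108.179,47.377 113.743,88.766 76.100,106.848" fill="none" stroke="#ff00ff"/>
  <polyline points="192.396,147.797 26.955,167.115 212.829,150.265" fill="none" stroke="#ff00ff"/>
</svg>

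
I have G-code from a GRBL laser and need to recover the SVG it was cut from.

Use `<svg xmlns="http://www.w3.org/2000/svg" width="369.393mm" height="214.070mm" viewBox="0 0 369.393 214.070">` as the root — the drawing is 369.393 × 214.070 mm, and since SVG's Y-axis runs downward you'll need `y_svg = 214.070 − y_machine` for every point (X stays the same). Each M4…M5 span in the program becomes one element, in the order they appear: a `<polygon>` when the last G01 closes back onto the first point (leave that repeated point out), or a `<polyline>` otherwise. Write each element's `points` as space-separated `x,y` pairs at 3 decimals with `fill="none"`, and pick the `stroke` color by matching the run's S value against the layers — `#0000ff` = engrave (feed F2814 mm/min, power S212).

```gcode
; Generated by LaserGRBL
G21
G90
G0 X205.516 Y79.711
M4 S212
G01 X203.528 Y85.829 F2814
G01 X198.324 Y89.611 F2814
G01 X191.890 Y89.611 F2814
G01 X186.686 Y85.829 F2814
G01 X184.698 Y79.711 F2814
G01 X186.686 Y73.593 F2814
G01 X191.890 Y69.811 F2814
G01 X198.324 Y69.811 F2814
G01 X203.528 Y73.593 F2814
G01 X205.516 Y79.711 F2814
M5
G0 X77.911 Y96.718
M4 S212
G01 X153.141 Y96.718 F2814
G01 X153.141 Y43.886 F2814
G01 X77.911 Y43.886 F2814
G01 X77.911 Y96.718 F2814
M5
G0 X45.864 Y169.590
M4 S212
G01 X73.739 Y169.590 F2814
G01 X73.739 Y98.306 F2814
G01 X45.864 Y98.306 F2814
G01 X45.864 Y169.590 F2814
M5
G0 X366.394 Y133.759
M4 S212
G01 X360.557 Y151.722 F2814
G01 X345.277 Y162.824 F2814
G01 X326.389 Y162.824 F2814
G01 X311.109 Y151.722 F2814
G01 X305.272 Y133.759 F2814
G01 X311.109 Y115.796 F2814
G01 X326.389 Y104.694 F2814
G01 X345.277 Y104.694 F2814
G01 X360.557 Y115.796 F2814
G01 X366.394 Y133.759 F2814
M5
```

<svg xmlns="http://www.w3.org/2000/svg" width="369.393mm" height="214.070mm" viewBox="0 0 369.393 214.070">
  <polygon points="205.516,134.359 203.528,128.241 198.324,124.459 191.890,124.459 186.686,128.241 184.698,134.359 186.686,140.477 191.890,144.259 198.324,144.259 203.528,140.477" fill="none" stroke="#0000ff"/>
  <polygon points="77.911,117.352 153.141,117.352 153.141,170.184 77.911,170.184" fill="none" stroke="#0000ff"/>
  <polygon points="45.864,44.480 73.739,44.480 73.739,115.764 45.864,115.764" fill="none" stroke="#0000ff"/>
  <polygon points="366.394,80.311 360.557,62.348 345.277,51.246 326.389,51.246 311.109,62.348 305.272,80.311 311.109,98.274 326.389,109.376 345.277,109.376 360.557,98.274" fill="none" stroke="#0000ff"/>
</svg>

y_svg = 214.070 − y_m. Every run uses S212, so all elements get stroke `#0000ff` (engrave).

[1] closed run; points: 205.516,134.359 203.528,128.241 198.324,124.459 191.890,124.459 186.686,128.241 184.698,134.359 186.686,140.477 191.890,144.259 198.324,144.259 203.528,140.477

[2] closed run; points: 77.911,117.352 153.141,117.352 153.141,170.184 77.911,170.184

[3] closed run; points: 45.864,44.480 73.739,44.480 73.739,115.764 45.864,115.764

[4] closed run; points: 366.394,80.311 360.557,62.348 345.277,51.246 326.389,51.246 311.109,62.348 305.272,80.311 311.109,98.274 326.389,109.376 345.277,109.376 360.557,98.274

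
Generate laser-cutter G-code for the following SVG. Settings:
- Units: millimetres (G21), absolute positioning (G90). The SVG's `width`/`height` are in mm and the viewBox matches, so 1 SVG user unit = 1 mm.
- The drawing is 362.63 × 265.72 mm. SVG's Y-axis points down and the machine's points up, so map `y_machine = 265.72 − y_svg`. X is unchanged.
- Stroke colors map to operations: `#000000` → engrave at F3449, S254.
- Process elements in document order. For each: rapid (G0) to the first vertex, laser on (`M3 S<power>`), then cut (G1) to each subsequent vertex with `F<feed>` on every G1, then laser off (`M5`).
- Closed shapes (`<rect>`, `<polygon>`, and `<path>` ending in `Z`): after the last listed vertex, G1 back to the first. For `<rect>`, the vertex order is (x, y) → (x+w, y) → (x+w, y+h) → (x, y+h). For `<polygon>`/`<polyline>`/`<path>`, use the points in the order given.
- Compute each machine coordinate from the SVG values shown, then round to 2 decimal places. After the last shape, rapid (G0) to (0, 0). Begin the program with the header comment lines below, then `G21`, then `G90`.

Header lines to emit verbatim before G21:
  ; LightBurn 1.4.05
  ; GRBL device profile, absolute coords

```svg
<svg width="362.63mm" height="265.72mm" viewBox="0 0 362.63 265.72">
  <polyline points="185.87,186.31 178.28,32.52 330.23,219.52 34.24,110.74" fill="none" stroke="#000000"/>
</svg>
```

1 u = 1 mm; y_m = 265.72 − y.

[1] `<polyline>` open polyline, #000000→engrave S254 F3449: (185.87,79.41) → (178.28,233.20) → (330.23,46.20) → (34.24,154.98)

; LightBurn 1.4.05
; GRBL device profile, absolute coords
G21
G90
G0 X185.87 Y79.41
M3 S254
G1 X178.28 Y233.20 F3449
G1 X330.23 Y46.20 F3449
G1 X34.24 Y154.98 F3449
M5
G0 X0.00 Y0.00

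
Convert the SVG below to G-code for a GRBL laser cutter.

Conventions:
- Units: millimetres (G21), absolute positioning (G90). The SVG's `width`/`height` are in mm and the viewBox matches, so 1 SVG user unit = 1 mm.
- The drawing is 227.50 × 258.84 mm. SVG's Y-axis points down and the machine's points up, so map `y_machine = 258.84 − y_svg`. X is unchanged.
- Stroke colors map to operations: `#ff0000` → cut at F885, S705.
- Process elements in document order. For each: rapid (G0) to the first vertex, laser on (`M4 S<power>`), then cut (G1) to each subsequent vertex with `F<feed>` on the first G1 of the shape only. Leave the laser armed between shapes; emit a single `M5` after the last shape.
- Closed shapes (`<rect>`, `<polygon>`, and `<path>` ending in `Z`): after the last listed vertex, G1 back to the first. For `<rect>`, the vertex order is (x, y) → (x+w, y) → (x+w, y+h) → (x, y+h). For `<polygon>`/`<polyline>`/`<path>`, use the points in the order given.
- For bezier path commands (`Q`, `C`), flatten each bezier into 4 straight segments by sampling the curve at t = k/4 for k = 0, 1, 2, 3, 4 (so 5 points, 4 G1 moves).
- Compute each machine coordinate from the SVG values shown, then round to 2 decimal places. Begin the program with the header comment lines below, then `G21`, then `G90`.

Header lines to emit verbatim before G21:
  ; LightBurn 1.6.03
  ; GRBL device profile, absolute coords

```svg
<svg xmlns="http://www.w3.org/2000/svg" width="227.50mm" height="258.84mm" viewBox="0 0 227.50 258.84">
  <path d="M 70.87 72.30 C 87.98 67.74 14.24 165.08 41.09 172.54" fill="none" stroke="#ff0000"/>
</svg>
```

1 u = 1 mm; y_m = 258.84 − y.

[1] `<path>` cubic bezier, #ff0000→cut S705 F885: (70.87,186.54) → (69.66,173.85) → (52.33,140.93) → (36.82,105.75) → (41.09,86.30)

; LightBurn 1.6.03
; GRBL device profile, absolute coords
G21
G90
G0 X70.87 Y186.54
M4 S705
G1 X69.66 Y173.85 F885
G1 X52.33 Y140.93
G1 X36.82 Y105.75
G1 X41.09 Y86.30
M5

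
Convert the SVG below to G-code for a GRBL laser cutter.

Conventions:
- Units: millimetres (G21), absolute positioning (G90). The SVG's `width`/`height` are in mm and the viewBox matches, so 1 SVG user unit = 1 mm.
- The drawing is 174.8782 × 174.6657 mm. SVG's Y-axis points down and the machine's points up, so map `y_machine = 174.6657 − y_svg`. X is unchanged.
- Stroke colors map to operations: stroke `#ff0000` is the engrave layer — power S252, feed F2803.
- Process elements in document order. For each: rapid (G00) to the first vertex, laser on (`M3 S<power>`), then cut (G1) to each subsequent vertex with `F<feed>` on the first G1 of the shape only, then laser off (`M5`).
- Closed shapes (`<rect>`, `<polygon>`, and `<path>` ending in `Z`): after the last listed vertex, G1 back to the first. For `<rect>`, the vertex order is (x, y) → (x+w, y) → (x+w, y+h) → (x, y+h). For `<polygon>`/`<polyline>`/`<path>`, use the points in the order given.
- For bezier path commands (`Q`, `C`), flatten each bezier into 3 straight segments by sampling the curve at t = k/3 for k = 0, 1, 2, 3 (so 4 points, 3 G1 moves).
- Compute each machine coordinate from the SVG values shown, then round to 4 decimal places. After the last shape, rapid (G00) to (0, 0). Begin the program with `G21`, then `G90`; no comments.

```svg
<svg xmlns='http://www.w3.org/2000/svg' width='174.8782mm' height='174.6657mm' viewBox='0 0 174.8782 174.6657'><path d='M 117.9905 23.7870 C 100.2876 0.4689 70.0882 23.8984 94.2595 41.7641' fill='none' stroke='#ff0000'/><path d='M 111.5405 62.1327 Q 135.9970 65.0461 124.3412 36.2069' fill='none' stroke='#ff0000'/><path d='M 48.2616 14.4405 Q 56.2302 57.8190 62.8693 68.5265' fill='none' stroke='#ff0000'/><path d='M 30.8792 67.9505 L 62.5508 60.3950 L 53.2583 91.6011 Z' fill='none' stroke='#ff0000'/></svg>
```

Since the viewBox matches the mm dimensions, user units are millimetres directly. The only transform is the Y-flip y_m = 174.6657 − y_svg.

Shape 1 is a cubic bezier drawn with `<path>`. Its stroke #ff0000 means engrave at S252, F2803. After flipping Y the toolpath is (117.9905,150.8787) → (98.5987,160.5517) → (85.7352,150.6844) → (94.2595,132.9016).

Shape 2 is a quadratic bezier drawn with `<path>`. Its stroke #ff0000 means engrave at S252, F2803. After flipping Y the toolpath is (111.5405,112.5330) → (123.8324,114.1188) → (128.0993,122.7607) → (124.3412,138.4588).

Shape 3 is a quadratic bezier drawn with `<path>`. Its stroke #ff0000 means engrave at S252, F2803. After flipping Y the toolpath is (48.2616,160.2252) → (53.4263,134.9363) → (58.2955,116.9076) → (62.8693,106.1392).

Shape 4 is a regular polygon drawn with `<path>`. Its stroke #ff0000 means engrave at S252, F2803. After flipping Y the toolpath is (30.8792,106.7152) → (62.5508,114.2707) → (53.2583,83.0646) → (30.8792,106.7152), returning to the start.

G21
G90
G00 X117.9905 Y150.8787
M3 S252
G1 X98.5987 Y160.5517 F2803
G1 X85.7352 Y150.6844
G1 X94.2595 Y132.9016
M5
G00 X111.5405 Y112.5330
M3 S252
G1 X123.8324 Y114.1188 F2803
G1 X128.0993 Y122.7607
G1 X124.3412 Y138.4588
M5
G00 X48.2616 Y160.2252
M3 S252
G1 X53.4263 Y134.9363 F2803
G1 X58.2955 Y116.9076
G1 X62.8693 Y106.1392
M5
G00 X30.8792 Y106.7152
M3 S252
G1 X62.5508 Y114.2707 F2803
G1 X53.2583 Y83.0646
G1 X30.8792 Y106.7152
M5
G00 X0.0000 Y0.0000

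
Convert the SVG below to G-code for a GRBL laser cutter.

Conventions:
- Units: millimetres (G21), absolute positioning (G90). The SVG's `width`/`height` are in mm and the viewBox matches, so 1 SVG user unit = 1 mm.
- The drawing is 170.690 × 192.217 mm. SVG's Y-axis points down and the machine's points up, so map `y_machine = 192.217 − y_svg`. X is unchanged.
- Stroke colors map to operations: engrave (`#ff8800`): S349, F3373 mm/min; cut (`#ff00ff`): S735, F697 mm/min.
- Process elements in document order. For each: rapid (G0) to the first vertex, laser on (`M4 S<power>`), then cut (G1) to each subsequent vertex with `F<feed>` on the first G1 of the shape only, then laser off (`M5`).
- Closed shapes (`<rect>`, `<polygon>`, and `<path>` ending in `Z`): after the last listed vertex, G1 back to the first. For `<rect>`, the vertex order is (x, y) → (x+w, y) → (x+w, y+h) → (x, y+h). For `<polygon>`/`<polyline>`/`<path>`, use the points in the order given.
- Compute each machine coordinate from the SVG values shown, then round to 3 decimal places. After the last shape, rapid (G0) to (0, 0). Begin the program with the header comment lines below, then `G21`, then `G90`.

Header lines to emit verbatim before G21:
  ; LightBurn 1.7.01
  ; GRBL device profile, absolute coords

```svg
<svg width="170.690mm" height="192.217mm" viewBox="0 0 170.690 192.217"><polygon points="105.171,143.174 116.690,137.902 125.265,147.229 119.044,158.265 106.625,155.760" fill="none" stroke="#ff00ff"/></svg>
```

; LightBurn 1.7.01
; GRBL device profile, absolute coords
G21
G90
G0 X105.171 Y49.043
M4 S735
G1 X116.690 Y54.315 F697
G1 X125.265 Y44.988
G1 X119.044 Y33.952
G1 X106.625 Y36.457
G1 X105.171 Y49.043
M5
G0 X0.000 Y0.000

viewBox `0 0 170.690 192.217` with mm width/height → 1 unit = 1 mm. Flip: y_m = 192.217 − y_svg.

**Shape 1** — `<polygon>` regular polygon, stroke `#ff00ff` → cut (S735, F697). Machine vertices: (105.171,49.043) → (116.690,54.315) → (125.265,44.988) → (119.044,33.952) → (106.625,36.457) → (105.171,49.043). Closed: final G1 returns to the first vertex.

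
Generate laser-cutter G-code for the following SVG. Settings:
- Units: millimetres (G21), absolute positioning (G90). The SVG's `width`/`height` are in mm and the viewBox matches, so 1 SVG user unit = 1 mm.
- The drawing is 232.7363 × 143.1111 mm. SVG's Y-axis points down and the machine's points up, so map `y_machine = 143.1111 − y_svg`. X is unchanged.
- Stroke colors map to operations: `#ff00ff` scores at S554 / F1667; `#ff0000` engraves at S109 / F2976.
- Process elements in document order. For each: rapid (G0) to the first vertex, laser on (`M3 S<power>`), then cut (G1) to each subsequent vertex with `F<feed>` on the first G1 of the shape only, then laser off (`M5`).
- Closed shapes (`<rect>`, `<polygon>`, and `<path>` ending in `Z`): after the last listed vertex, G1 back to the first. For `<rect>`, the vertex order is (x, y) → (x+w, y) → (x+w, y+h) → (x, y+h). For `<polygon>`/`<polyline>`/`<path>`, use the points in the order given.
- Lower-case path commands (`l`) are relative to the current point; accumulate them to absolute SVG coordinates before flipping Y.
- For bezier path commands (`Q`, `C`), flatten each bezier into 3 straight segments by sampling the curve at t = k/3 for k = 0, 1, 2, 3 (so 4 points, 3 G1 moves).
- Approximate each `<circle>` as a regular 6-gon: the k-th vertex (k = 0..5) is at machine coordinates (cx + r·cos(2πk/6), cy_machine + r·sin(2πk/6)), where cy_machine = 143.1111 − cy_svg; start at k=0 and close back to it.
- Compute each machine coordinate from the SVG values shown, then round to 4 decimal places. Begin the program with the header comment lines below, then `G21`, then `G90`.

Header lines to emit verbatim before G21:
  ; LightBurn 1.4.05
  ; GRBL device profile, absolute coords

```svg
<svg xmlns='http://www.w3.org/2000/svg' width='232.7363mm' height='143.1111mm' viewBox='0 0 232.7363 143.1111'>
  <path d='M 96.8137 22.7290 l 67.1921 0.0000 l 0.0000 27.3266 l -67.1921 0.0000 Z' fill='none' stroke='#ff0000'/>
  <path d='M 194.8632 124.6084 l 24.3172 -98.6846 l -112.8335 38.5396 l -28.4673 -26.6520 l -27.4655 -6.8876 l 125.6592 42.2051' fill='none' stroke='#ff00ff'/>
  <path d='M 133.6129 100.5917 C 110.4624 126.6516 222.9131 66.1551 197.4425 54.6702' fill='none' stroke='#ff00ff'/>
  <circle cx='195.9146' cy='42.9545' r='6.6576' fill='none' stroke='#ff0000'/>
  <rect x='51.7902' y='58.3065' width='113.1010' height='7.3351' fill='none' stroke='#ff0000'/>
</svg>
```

viewBox `0 0 232.7363 143.1111` with mm width/height → 1 unit = 1 mm. Flip: y_m = 143.1111 − y_svg.

**Shape 1** — `<path>` rectangle, stroke `#ff0000` → engrave (S109, F2976). Machine vertices: (96.8137,120.3821) → (164.0058,120.3821) → (164.0058,93.0555) → (96.8137,93.0555) → (96.8137,120.3821). Closed: final G1 returns to the first vertex.

**Shape 2** — `<path>` open polyline, stroke `#ff00ff` → score (S554, F1667). Machine vertices: (194.8632,18.5027) → (219.1804,117.1873) → (106.3469,78.6477) → (77.8796,105.2997) → (50.4141,112.1873) → (176.0733,69.9822). Open path.

**Shape 3** — `<path>` cubic bezier, stroke `#ff00ff` → score (S554, F1667). Control points (SVG): P0=(133.6129,100.5917), P1=(110.4624,126.6516), P2=(222.9131,66.1551), P3=(197.4425,54.6702); sampled at t=k/3. Machine vertices: (133.6129,42.5194) → (145.5323,40.2906) → (187.0698,65.6398) → (197.4425,88.4409). Open path.

**Shape 4** — `<circle>` circle, stroke `#ff0000` → engrave (S109, F2976). Machine vertices: (202.5722,100.1566) → (199.2434,105.9223) → (192.5858,105.9223) → (189.2570,100.1566) → (192.5858,94.3909) → (199.2434,94.3909) → (202.5722,100.1566). Closed: final G1 returns to the first vertex.

**Shape 5** — `<rect>` rectangle, stroke `#ff0000` → engrave (S109, F2976). Machine vertices: (51.7902,84.8046) → (164.8912,84.8046) → (164.8912,77.4695) → (51.7902,77.4695) → (51.7902,84.8046). Closed: final G1 returns to the first vertex.

; LightBurn 1.4.05
; GRBL device profile, absolute coords
G21
G90
G0 X96.8137 Y120.3821
M3 S109
G1 X164.0058 Y120.3821 F2976
G1 X164.0058 Y93.0555
G1 X96.8137 Y93.0555
G1 X96.8137 Y120.3821
M5
G0 X194.8632 Y18.5027
M3 S554
G1 X219.1804 Y117.1873 F1667
G1 X106.3469 Y78.6477
G1 X77.8796 Y105.2997
G1 X50.4141 Y112.1873
G1 X176.0733 Y69.9822
M5
G0 X133.6129 Y42.5194
M3 S554
G1 X145.5323 Y40.2906 F1667
G1 X187.0698 Y65.6398
G1 X197.4425 Y88.4409
M5
G0 X202.5722 Y100.1566
M3 S109
G1 X199.2434 Y105.9223 F2976
G1 X192.5858 Y105.9223
G1 X189.2570 Y100.1566
G1 X192.5858 Y94.3909
G1 X199.2434 Y94.3909
G1 X202.5722 Y100.1566
M5
G0 X51.7902 Y84.8046
M3 S109
G1 X164.8912 Y84.8046 F2976
G1 X164.8912 Y77.4695
G1 X51.7902 Y77.4695
G1 X51.7902 Y84.8046
M5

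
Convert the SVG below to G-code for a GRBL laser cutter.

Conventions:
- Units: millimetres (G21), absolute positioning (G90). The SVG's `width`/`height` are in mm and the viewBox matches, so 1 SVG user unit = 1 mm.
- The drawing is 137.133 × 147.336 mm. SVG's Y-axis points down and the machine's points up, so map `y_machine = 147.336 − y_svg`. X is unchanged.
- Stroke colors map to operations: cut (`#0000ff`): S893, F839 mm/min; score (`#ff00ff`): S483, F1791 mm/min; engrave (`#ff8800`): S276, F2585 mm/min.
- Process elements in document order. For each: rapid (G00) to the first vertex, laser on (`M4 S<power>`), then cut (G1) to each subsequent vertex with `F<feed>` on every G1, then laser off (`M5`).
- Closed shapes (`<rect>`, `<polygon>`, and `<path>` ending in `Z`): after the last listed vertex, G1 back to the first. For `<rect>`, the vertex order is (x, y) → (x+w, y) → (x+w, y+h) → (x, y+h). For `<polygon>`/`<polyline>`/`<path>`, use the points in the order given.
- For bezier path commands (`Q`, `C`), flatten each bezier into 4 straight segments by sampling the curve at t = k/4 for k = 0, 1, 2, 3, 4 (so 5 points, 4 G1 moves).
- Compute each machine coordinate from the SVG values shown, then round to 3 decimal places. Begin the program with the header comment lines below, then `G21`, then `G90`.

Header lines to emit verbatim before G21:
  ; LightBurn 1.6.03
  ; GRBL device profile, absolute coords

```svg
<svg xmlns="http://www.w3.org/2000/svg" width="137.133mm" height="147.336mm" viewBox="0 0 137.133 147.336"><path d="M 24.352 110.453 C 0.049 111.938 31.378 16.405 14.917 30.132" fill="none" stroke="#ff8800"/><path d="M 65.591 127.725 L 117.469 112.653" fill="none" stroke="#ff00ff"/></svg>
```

; LightBurn 1.6.03
; GRBL device profile, absolute coords
G21
G90
G00 X24.352 Y36.883
M4 S276
G1 X14.940 Y50.737 F2585
G1 X16.694 Y81.634 F2585
G1 X19.918 Y110.236 F2585
G1 X14.917 Y117.204 F2585
M5
G00 X65.591 Y19.611
M4 S483
G1 X117.469 Y34.683 F1791
M5

viewBox `0 0 137.133 147.336` with mm width/height → 1 unit = 1 mm. Flip: y_m = 147.336 − y_svg.

**Shape 1** — `<path>` cubic bezier, stroke `#ff8800` → engrave (S276, F2585). Control points (SVG): P0=(24.352,110.453), P1=(0.049,111.938), P2=(31.378,16.405), P3=(14.917,30.132); sampled at t=k/4. Machine vertices: (24.352,36.883) → (14.940,50.737) → (16.694,81.634) → (19.918,110.236) → (14.917,117.204). Open path.

**Shape 2** — `<path>` line segment, stroke `#ff00ff` → score (S483, F1791). Machine vertices: (65.591,19.611) → (117.469,34.683). Open path.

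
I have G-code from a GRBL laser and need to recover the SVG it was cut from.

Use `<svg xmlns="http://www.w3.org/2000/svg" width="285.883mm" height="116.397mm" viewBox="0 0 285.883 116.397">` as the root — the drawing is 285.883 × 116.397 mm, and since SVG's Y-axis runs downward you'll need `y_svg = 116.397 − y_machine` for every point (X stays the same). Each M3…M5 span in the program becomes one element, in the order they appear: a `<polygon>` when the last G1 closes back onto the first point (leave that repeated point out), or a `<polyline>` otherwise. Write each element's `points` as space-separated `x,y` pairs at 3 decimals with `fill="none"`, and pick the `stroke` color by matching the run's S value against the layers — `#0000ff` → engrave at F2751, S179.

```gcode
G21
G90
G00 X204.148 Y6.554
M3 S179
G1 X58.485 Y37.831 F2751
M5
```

y_svg = 116.397 − y_m. Every run uses S179, so all elements get stroke `#0000ff` (engrave).

[1] open run; points: 204.148,109.843 58.485,78.566

<svg xmlns="http://www.w3.org/2000/svg" width="285.883mm" height="116.397mm" viewBox="0 0 285.883 116.397">
  <polyline points="204.148,109.843 58.485,78.566" fill="none" stroke="#0000ff"/>
</svg>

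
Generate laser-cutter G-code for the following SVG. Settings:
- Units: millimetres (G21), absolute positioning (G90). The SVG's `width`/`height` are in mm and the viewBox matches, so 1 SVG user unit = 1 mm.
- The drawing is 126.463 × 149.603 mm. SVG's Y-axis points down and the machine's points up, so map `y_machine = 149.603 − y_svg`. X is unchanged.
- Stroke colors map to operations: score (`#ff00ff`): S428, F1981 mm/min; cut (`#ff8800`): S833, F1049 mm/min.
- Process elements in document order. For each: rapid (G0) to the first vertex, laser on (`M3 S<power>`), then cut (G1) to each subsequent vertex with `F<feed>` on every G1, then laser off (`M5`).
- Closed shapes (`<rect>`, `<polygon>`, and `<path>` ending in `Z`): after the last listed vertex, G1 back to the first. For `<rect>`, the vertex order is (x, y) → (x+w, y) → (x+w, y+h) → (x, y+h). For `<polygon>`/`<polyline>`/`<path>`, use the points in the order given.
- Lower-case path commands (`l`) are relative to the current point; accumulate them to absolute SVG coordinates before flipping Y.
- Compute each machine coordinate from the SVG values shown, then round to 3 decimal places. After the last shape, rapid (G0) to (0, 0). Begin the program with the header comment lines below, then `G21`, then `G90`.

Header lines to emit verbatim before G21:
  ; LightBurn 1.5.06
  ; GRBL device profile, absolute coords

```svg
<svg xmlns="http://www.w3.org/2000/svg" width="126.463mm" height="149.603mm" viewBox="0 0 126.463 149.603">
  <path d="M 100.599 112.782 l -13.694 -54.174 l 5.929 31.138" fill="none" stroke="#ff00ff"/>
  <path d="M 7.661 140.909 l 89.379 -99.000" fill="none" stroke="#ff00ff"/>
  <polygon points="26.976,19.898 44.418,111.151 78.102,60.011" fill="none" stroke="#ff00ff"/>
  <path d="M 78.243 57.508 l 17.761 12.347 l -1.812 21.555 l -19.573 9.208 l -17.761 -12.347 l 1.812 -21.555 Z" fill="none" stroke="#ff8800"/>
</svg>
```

viewBox `0 0 126.463 149.603` with mm width/height → 1 unit = 1 mm. Flip: y_m = 149.603 − y_svg.

**Shape 1** — `<path>` open polyline, stroke `#ff00ff` → score (S428, F1981). Machine vertices: (100.599,36.821) → (86.905,90.995) → (92.834,59.857). Open path.

**Shape 2** — `<path>` line segment, stroke `#ff00ff` → score (S428, F1981). Machine vertices: (7.661,8.694) → (97.040,107.694). Open path.

**Shape 3** — `<polygon>` closed polygon, stroke `#ff00ff` → score (S428, F1981). Machine vertices: (26.976,129.705) → (44.418,38.452) → (78.102,89.592) → (26.976,129.705). Closed: final G1 returns to the first vertex.

**Shape 4** — `<path>` regular polygon, stroke `#ff8800` → cut (S833, F1049). Machine vertices: (78.243,92.095) → (96.004,79.748) → (94.192,58.193) → (74.619,48.985) → (56.858,61.332) → (58.670,82.887) → (78.243,92.095). Closed: final G1 returns to the first vertex.

; LightBurn 1.5.06
; GRBL device profile, absolute coords
G21
G90
G0 X100.599 Y36.821
M3 S428
G1 X86.905 Y90.995 F1981
G1 X92.834 Y59.857 F1981
M5
G0 X7.661 Y8.694
M3 S428
G1 X97.040 Y107.694 F1981
M5
G0 X26.976 Y129.705
M3 S428
G1 X44.418 Y38.452 F1981
G1 X78.102 Y89.592 F1981
G1 X26.976 Y129.705 F1981
M5
G0 X78.243 Y92.095
M3 S833
G1 X96.004 Y79.748 F1049
G1 X94.192 Y58.193 F1049
G1 X74.619 Y48.985 F1049
G1 X56.858 Y61.332 F1049
G1 X58.670 Y82.887 F1049
G1 X78.243 Y92.095 F1049
M5
G0 X0.000 Y0.000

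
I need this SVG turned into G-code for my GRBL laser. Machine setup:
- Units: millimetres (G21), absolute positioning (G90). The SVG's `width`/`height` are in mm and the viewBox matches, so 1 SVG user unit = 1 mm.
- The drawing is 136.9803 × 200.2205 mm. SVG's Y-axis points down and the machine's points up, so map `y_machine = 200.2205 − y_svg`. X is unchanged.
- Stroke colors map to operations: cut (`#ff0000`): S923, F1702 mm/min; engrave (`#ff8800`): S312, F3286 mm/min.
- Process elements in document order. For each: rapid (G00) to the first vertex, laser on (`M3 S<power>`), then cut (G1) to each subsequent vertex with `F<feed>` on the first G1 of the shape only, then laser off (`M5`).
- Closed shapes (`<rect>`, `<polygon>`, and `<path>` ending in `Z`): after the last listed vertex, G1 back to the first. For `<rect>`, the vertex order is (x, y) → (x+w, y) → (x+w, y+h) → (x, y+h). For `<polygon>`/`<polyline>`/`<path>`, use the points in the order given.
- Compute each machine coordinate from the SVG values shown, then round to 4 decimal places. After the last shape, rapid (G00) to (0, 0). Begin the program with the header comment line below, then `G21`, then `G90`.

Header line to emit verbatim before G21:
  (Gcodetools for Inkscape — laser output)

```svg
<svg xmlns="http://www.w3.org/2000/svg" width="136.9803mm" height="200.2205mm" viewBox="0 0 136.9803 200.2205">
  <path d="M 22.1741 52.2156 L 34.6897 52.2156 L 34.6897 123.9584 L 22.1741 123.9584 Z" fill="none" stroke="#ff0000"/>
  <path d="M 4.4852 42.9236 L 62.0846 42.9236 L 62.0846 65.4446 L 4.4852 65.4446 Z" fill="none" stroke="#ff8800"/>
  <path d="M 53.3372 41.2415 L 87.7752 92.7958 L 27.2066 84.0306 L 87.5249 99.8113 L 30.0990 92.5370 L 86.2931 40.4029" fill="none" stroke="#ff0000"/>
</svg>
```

viewBox `0 0 136.9803 200.2205` with mm width/height → 1 unit = 1 mm. Flip: y_m = 200.2205 − y_svg.

**Shape 1** — `<path>` rectangle, stroke `#ff0000` → cut (S923, F1702). Machine vertices: (22.1741,148.0049) → (34.6897,148.0049) → (34.6897,76.2621) → (22.1741,76.2621) → (22.1741,148.0049). Closed: final G1 returns to the first vertex.

**Shape 2** — `<path>` rectangle, stroke `#ff8800` → engrave (S312, F3286). Machine vertices: (4.4852,157.2969) → (62.0846,157.2969) → (62.0846,134.7759) → (4.4852,134.7759) → (4.4852,157.2969). Closed: final G1 returns to the first vertex.

**Shape 3** — `<path>` open polyline, stroke `#ff0000` → cut (S923, F1702). Machine vertices: (53.3372,158.9790) → (87.7752,107.4247) → (27.2066,116.1899) → (87.5249,100.4092) → (30.0990,107.6835) → (86.2931,159.8176). Open path.

(Gcodetools for Inkscape — laser output)
G21
G90
G00 X22.1741 Y148.0049
M3 S923
G1 X34.6897 Y148.0049 F1702
G1 X34.6897 Y76.2621
G1 X22.1741 Y76.2621
G1 X22.1741 Y148.0049
M5
G00 X4.4852 Y157.2969
M3 S312
G1 X62.0846 Y157.2969 F3286
G1 X62.0846 Y134.7759
G1 X4.4852 Y134.7759
G1 X4.4852 Y157.2969
M5
G00 X53.3372 Y158.9790
M3 S923
G1 X87.7752 Y107.4247 F1702
G1 X27.2066 Y116.1899
G1 X87.5249 Y100.4092
G1 X30.0990 Y107.6835
G1 X86.2931 Y159.8176
M5
G00 X0.0000 Y0.0000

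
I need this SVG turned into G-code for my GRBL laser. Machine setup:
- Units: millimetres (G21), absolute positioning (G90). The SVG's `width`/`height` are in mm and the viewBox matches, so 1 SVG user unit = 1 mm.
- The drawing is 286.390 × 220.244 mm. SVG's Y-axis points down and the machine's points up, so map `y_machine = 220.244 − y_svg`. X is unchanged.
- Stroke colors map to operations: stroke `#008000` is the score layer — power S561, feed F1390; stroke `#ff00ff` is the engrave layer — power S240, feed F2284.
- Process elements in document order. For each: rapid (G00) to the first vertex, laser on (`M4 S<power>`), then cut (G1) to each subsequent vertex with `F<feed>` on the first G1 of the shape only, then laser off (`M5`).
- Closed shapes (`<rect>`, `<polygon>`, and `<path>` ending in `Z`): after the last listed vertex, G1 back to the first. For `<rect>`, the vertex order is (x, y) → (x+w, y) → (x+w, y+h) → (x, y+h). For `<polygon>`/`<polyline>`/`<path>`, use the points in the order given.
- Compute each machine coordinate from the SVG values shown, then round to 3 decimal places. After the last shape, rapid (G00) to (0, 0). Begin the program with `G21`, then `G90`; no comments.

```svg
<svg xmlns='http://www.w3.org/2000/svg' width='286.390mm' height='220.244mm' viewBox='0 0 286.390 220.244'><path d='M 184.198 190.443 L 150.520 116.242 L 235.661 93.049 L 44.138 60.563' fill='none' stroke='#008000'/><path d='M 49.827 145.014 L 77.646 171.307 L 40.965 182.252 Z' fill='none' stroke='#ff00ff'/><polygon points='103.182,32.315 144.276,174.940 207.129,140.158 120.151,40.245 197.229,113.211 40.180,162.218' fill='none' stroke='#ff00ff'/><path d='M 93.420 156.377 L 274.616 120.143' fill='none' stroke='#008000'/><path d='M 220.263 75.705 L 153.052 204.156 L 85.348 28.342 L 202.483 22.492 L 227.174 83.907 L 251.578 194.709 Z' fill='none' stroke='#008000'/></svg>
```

viewBox `0 0 286.390 220.244` with mm width/height → 1 unit = 1 mm. Flip: y_m = 220.244 − y_svg.

**Shape 1** — `<path>` open polyline, stroke `#008000` → score (S561, F1390). Machine vertices: (184.198,29.801) → (150.520,104.002) → (235.661,127.195) → (44.138,159.681). Open path.

**Shape 2** — `<path>` regular polygon, stroke `#ff00ff` → engrave (S240, F2284). Machine vertices: (49.827,75.230) → (77.646,48.937) → (40.965,37.992) → (49.827,75.230). Closed: final G1 returns to the first vertex.

**Shape 3** — `<polygon>` closed polygon, stroke `#ff00ff` → engrave (S240, F2284). Machine vertices: (103.182,187.929) → (144.276,45.304) → (207.129,80.086) → (120.151,179.999) → (197.229,107.033) → (40.180,58.026) → (103.182,187.929). Closed: final G1 returns to the first vertex.

**Shape 4** — `<path>` line segment, stroke `#008000` → score (S561, F1390). Machine vertices: (93.420,63.867) → (274.616,100.101). Open path.

**Shape 5** — `<path>` closed polygon, stroke `#008000` → score (S561, F1390). Machine vertices: (220.263,144.539) → (153.052,16.088) → (85.348,191.902) → (202.483,197.752) → (227.174,136.337) → (251.578,25.535) → (220.263,144.539). Closed: final G1 returns to the first vertex.

G21
G90
G00 X184.198 Y29.801
M4 S561
G1 X150.520 Y104.002 F1390
G1 X235.661 Y127.195
G1 X44.138 Y159.681
M5
G00 X49.827 Y75.230
M4 S240
G1 X77.646 Y48.937 F2284
G1 X40.965 Y37.992
G1 X49.827 Y75.230
M5
G00 X103.182 Y187.929
M4 S240
G1 X144.276 Y45.304 F2284
G1 X207.129 Y80.086
G1 X120.151 Y179.999
G1 X197.229 Y107.033
G1 X40.180 Y58.026
G1 X103.182 Y187.929
M5
G00 X93.420 Y63.867
M4 S561
G1 X274.616 Y100.101 F1390
M5
G00 X220.263 Y144.539
M4 S561
G1 X153.052 Y16.088 F1390
G1 X85.348 Y191.902
G1 X202.483 Y197.752
G1 X227.174 Y136.337
G1 X251.578 Y25.535
G1 X220.263 Y144.539
M5
G00 X0.000 Y0.000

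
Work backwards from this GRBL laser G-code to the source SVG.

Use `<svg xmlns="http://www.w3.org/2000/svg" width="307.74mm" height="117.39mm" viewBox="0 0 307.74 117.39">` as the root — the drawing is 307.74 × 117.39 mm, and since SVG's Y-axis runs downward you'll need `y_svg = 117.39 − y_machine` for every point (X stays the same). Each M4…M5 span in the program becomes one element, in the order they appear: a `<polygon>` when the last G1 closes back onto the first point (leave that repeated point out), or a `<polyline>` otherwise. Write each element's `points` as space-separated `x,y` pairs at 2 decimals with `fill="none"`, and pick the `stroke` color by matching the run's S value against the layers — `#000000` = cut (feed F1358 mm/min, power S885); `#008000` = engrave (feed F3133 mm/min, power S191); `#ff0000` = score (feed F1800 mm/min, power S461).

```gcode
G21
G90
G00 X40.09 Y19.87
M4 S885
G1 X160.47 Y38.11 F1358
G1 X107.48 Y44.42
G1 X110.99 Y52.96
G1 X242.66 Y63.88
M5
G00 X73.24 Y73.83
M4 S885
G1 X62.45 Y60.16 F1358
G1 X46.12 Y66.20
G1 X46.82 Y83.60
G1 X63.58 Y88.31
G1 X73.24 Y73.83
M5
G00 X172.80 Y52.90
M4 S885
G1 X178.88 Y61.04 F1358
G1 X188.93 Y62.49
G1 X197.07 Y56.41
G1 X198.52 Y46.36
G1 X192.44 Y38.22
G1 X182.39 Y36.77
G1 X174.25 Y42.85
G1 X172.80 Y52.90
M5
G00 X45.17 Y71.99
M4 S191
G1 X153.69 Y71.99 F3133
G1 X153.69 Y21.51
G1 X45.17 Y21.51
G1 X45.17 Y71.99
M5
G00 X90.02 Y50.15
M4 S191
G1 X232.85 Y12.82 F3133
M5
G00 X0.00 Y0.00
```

<svg xmlns="http://www.w3.org/2000/svg" width="307.74mm" height="117.39mm" viewBox="0 0 307.74 117.39">
  <polyline points="40.09,97.52 160.47,79.28 107.48,72.97 110.99,64.43 242.66,53.51" fill="none" stroke="#000000"/>
  <polygon points="73.24,43.56 62.45,57.23 46.12,51.19 46.82,33.79 63.58,29.08" fill="none" stroke="#000000"/>
  <polygon points="172.80,64.49 178.88,56.35 188.93,54.90 197.07,60.98 198.52,71.03 192.44,79.17 182.39,80.62 174.25,74.54" fill="none" stroke="#000000"/>
  <polygon points="45.17,45.40 153.69,45.40 153.69,95.88 45.17,95.88" fill="none" stroke="#008000"/>
  <polyline points="90.02,67.24 232.85,104.57" fill="none" stroke="#008000"/>
</svg>

Machine Y-up, SVG Y-down with viewBox height 117.39, so y_svg = 117.39 − y_machine; X carries over.

Run 1: S885 ⇒ cut layer `#000000`. The run is open, so emit a `<polyline>` with points (Y-flipped): 40.09,97.52 160.47,79.28 107.48,72.97 110.99,64.43 242.66,53.51.

Run 2: power S885 maps to stroke `#000000` (cut). The run returns to its start, so emit a `<polygon>` with points (Y-flipped): 73.24,43.56 62.45,57.23 46.12,51.19 46.82,33.79 63.58,29.08.

Run 3: power S885 maps to stroke `#000000` (cut). The run returns to its start, so emit a `<polygon>` with points (Y-flipped): 172.80,64.49 178.88,56.35 188.93,54.90 197.07,60.98 198.52,71.03 192.44,79.17 182.39,80.62 174.25,74.54.

Run 4: power S191 maps to stroke `#008000` (engrave). The run returns to its start, so emit a `<polygon>` with points (Y-flipped): 45.17,45.40 153.69,45.40 153.69,95.88 45.17,95.88.

Run 5: the run's S191 means `#008000` (engrave). The run is open, so emit a `<polyline>` with points (Y-flipped): 90.02,67.24 232.85,104.57.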